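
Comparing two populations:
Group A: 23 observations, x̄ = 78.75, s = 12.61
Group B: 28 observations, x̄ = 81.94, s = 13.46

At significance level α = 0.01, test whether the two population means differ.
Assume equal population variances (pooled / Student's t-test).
Student's two-sample t-test (equal variances):
H₀: μ₁ = μ₂
H₁: μ₁ ≠ μ₂
df = n₁ + n₂ - 2 = 49
Pooled variance s_p² = [(n₁-1)s₁² + (n₂-1)s₂²] / (n₁ + n₂ - 2) = [(22)(12.61²) + (27)(13.46²)] / 49 = 171.2224
SE = √(s_p²(1/n₁ + 1/n₂)) = √(171.2224 × (1/23 + 1/28)) = 3.6823
t = (x̄₁ - x̄₂) / SE = (78.75 - 81.94) / 3.6823 = -3.19 / 3.6823 = -0.866
p-value = 0.3905

Since p-value > α = 0.01, we fail to reject H₀.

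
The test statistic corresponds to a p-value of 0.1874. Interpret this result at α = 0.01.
Since p = 0.1874 > α = 0.01, fail to reject H₀.
There is insufficient evidence to reject the null hypothesis; the result is not statistically significant at the 0.01 level.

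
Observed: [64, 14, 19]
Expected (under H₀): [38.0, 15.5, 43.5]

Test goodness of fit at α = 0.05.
Chi-square goodness of fit test:
H₀: observed counts match expected distribution
H₁: observed counts differ from expected distribution
df = k - 1 = 2
χ² = Σ(O - E)²/E
   = (64 - 38.0)²/38.0 + (14 - 15.5)²/15.5 + (19 - 43.5)²/43.5
   = 17.789 + 0.145 + 13.799
   = 31.73
p-value < 0.0001

Since p-value < α = 0.05, we reject H₀.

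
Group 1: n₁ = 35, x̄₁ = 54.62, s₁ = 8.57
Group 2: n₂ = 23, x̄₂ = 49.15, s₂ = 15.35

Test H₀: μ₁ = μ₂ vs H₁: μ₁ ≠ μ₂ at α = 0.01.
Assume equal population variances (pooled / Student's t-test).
Student's two-sample t-test (equal variances):
H₀: μ₁ = μ₂
H₁: μ₁ ≠ μ₂
df = n₁ + n₂ - 2 = 56
Pooled variance s_p² = [(n₁-1)s₁² + (n₂-1)s₂²] / (n₁ + n₂ - 2) = [(34)(8.57²) + (22)(15.35²)] / 56 = 137.1575
SE = √(s_p²(1/n₁ + 1/n₂)) = √(137.1575 × (1/35 + 1/23)) = 3.1436
t = (x̄₁ - x̄₂) / SE = (54.62 - 49.15) / 3.1436 = 5.47 / 3.1436 = 1.740
p-value = 0.0873

Since p-value > α = 0.01, we fail to reject H₀.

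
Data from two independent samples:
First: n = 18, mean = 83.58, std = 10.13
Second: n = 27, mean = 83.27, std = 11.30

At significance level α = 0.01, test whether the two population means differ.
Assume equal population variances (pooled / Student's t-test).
Student's two-sample t-test (equal variances):
H₀: μ₁ = μ₂
H₁: μ₁ ≠ μ₂
df = n₁ + n₂ - 2 = 43
Pooled variance s_p² = [(n₁-1)s₁² + (n₂-1)s₂²] / (n₁ + n₂ - 2) = [(17)(10.13²) + (26)(11.30²)] / 43 = 117.7774
SE = √(s_p²(1/n₁ + 1/n₂)) = √(117.7774 × (1/18 + 1/27)) = 3.3023
t = (x̄₁ - x̄₂) / SE = (83.58 - 83.27) / 3.3023 = 0.31 / 3.3023 = 0.094
p-value = 0.9256

Since p-value > α = 0.01, we fail to reject H₀.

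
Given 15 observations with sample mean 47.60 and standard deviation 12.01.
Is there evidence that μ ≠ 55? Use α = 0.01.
One-sample t-test:
H₀: μ = 55
H₁: μ ≠ 55
df = n - 1 = 14
t = (x̄ - μ₀) / (s/√n) = (47.60 - 55) / (12.01/√15) = -2.386
p-value = 0.0317

Since p-value > α = 0.01, we fail to reject H₀.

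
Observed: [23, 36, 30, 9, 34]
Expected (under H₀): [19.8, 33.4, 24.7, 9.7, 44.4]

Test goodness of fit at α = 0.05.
Chi-square goodness of fit test:
H₀: observed counts match expected distribution
H₁: observed counts differ from expected distribution
df = k - 1 = 4
χ² = Σ(O - E)²/E
   = (23 - 19.8)²/19.8 + (36 - 33.4)²/33.4 + (30 - 24.7)²/24.7 + (9 - 9.7)²/9.7 + (34 - 44.4)²/44.4
   = 0.517 + 0.202 + 1.137 + 0.051 + 2.436
   = 4.34
p-value = 0.3615

Since p-value > α = 0.05, we fail to reject H₀.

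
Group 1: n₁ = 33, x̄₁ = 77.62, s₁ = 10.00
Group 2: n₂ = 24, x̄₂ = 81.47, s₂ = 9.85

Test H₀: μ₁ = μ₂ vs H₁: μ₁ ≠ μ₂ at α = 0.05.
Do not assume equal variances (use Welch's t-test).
Welch's two-sample t-test:
H₀: μ₁ = μ₂
H₁: μ₁ ≠ μ₂
s₁²/n₁ = 10.00²/33 = 3.0303,  s₂²/n₂ = 9.85²/24 = 4.0426
SE = √(s₁²/n₁ + s₂²/n₂) = √(3.0303 + 4.0426) = 2.6595
df (Welch-Satterthwaite) = (s₁²/n₁ + s₂²/n₂)² / [(s₁²/n₁)²/(n₁-1) + (s₂²/n₂)²/(n₂-1)] ≈ 50.15
t = (x̄₁ - x̄₂) / SE = (77.62 - 81.47) / 2.6595 = -3.85 / 2.6595 = -1.448
p-value = 0.1539

Since p-value > α = 0.05, we fail to reject H₀.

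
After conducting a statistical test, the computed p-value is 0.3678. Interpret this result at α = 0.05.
Since p = 0.3678 > α = 0.05, fail to reject H₀.
There is insufficient evidence to reject the null hypothesis; the result is not statistically significant at the 0.05 level.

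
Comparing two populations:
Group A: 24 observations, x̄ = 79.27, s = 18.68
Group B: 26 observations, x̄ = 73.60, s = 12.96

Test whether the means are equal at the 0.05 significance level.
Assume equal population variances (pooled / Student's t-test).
Student's two-sample t-test (equal variances):
H₀: μ₁ = μ₂
H₁: μ₁ ≠ μ₂
df = n₁ + n₂ - 2 = 48
Pooled variance s_p² = [(n₁-1)s₁² + (n₂-1)s₂²] / (n₁ + n₂ - 2) = [(23)(18.68²) + (25)(12.96²)] / 48 = 254.6816
SE = √(s_p²(1/n₁ + 1/n₂)) = √(254.6816 × (1/24 + 1/26)) = 4.5174
t = (x̄₁ - x̄₂) / SE = (79.27 - 73.60) / 4.5174 = 5.67 / 4.5174 = 1.255
p-value = 0.2155

Since p-value > α = 0.05, we fail to reject H₀.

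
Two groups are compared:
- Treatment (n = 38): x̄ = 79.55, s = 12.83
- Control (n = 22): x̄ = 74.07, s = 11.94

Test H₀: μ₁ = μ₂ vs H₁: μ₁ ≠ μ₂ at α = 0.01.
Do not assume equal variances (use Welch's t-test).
Welch's two-sample t-test:
H₀: μ₁ = μ₂
H₁: μ₁ ≠ μ₂
s₁²/n₁ = 12.83²/38 = 4.3318,  s₂²/n₂ = 11.94²/22 = 6.4802
SE = √(s₁²/n₁ + s₂²/n₂) = √(4.3318 + 6.4802) = 3.2882
df (Welch-Satterthwaite) = (s₁²/n₁ + s₂²/n₂)² / [(s₁²/n₁)²/(n₁-1) + (s₂²/n₂)²/(n₂-1)] ≈ 46.63
t = (x̄₁ - x̄₂) / SE = (79.55 - 74.07) / 3.2882 = 5.48 / 3.2882 = 1.667
p-value = 0.1023

Since p-value > α = 0.01, we fail to reject H₀.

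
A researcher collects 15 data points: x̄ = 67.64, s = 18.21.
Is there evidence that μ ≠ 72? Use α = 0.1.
One-sample t-test:
H₀: μ = 72
H₁: μ ≠ 72
df = n - 1 = 14
t = (x̄ - μ₀) / (s/√n) = (67.64 - 72) / (18.21/√15) = -0.927
p-value = 0.3695

Since p-value > α = 0.1, we fail to reject H₀.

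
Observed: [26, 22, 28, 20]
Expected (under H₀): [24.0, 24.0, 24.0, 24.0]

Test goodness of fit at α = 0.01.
Chi-square goodness of fit test:
H₀: observed counts match expected distribution
H₁: observed counts differ from expected distribution
df = k - 1 = 3
χ² = Σ(O - E)²/E
   = (26 - 24.0)²/24.0 + (22 - 24.0)²/24.0 + (28 - 24.0)²/24.0 + (20 - 24.0)²/24.0
   = 0.167 + 0.167 + 0.667 + 0.667
   = 1.67
p-value = 0.6444

Since p-value > α = 0.01, we fail to reject H₀.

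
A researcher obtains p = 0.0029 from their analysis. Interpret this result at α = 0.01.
Since p = 0.0029 < α = 0.01, reject H₀.
There is sufficient evidence to reject the null hypothesis; the result is statistically significant at the 0.01 level.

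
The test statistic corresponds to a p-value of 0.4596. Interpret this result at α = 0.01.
Since p = 0.4596 > α = 0.01, fail to reject H₀.
There is insufficient evidence to reject the null hypothesis; the result is not statistically significant at the 0.01 level.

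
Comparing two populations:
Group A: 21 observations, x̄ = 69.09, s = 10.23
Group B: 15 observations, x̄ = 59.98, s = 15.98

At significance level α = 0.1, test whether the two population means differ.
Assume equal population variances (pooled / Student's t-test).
Student's two-sample t-test (equal variances):
H₀: μ₁ = μ₂
H₁: μ₁ ≠ μ₂
df = n₁ + n₂ - 2 = 34
Pooled variance s_p² = [(n₁-1)s₁² + (n₂-1)s₂²] / (n₁ + n₂ - 2) = [(20)(10.23²) + (14)(15.98²)] / 34 = 166.7089
SE = √(s_p²(1/n₁ + 1/n₂)) = √(166.7089 × (1/21 + 1/15)) = 4.3649
t = (x̄₁ - x̄₂) / SE = (69.09 - 59.98) / 4.3649 = 9.11 / 4.3649 = 2.087
p-value = 0.0444

Since p-value < α = 0.1, we reject H₀.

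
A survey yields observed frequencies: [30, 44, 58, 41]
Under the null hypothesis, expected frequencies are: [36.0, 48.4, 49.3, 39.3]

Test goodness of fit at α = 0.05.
Chi-square goodness of fit test:
H₀: observed counts match expected distribution
H₁: observed counts differ from expected distribution
df = k - 1 = 3
χ² = Σ(O - E)²/E
   = (30 - 36.0)²/36.0 + (44 - 48.4)²/48.4 + (58 - 49.3)²/49.3 + (41 - 39.3)²/39.3
   = 1.000 + 0.400 + 1.535 + 0.074
   = 3.01
p-value = 0.3903

Since p-value > α = 0.05, we fail to reject H₀.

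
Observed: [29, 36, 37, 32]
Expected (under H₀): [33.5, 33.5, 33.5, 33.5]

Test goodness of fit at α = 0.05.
Chi-square goodness of fit test:
H₀: observed counts match expected distribution
H₁: observed counts differ from expected distribution
df = k - 1 = 3
χ² = Σ(O - E)²/E
   = (29 - 33.5)²/33.5 + (36 - 33.5)²/33.5 + (37 - 33.5)²/33.5 + (32 - 33.5)²/33.5
   = 0.604 + 0.187 + 0.366 + 0.067
   = 1.22
p-value = 0.7473

Since p-value > α = 0.05, we fail to reject H₀.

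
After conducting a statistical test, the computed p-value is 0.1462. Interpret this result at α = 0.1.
Since p = 0.1462 > α = 0.1, fail to reject H₀.
There is insufficient evidence to reject the null hypothesis; the result is not statistically significant at the 0.1 level.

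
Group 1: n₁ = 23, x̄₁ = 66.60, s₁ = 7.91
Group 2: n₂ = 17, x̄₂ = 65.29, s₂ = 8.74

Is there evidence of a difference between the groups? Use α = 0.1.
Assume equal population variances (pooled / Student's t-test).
Student's two-sample t-test (equal variances):
H₀: μ₁ = μ₂
H₁: μ₁ ≠ μ₂
df = n₁ + n₂ - 2 = 38
Pooled variance s_p² = [(n₁-1)s₁² + (n₂-1)s₂²] / (n₁ + n₂ - 2) = [(22)(7.91²) + (16)(8.74²)] / 38 = 68.3868
SE = √(s_p²(1/n₁ + 1/n₂)) = √(68.3868 × (1/23 + 1/17)) = 2.6450
t = (x̄₁ - x̄₂) / SE = (66.60 - 65.29) / 2.6450 = 1.31 / 2.6450 = 0.495
p-value = 0.6233

Since p-value > α = 0.1, we fail to reject H₀.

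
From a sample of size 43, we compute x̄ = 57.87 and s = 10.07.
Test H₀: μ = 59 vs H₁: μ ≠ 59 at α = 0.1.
One-sample t-test:
H₀: μ = 59
H₁: μ ≠ 59
df = n - 1 = 42
t = (x̄ - μ₀) / (s/√n) = (57.87 - 59) / (10.07/√43) = -0.736
p-value = 0.4659

Since p-value > α = 0.1, we fail to reject H₀.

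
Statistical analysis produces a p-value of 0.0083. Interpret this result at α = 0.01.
Since p = 0.0083 < α = 0.01, reject H₀.
There is sufficient evidence to reject the null hypothesis; the result is statistically significant at the 0.01 level.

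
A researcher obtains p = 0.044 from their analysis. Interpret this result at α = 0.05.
Since p = 0.044 < α = 0.05, reject H₀.
There is sufficient evidence to reject the null hypothesis; the result is statistically significant at the 0.05 level.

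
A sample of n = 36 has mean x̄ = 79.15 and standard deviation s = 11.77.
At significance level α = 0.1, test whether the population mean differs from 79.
One-sample t-test:
H₀: μ = 79
H₁: μ ≠ 79
df = n - 1 = 35
t = (x̄ - μ₀) / (s/√n) = (79.15 - 79) / (11.77/√36) = 0.076
p-value = 0.9395

Since p-value > α = 0.1, we fail to reject H₀.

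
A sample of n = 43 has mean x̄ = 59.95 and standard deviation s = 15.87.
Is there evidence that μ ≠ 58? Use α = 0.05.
One-sample t-test:
H₀: μ = 58
H₁: μ ≠ 58
df = n - 1 = 42
t = (x̄ - μ₀) / (s/√n) = (59.95 - 58) / (15.87/√43) = 0.806
p-value = 0.4249

Since p-value > α = 0.05, we fail to reject H₀.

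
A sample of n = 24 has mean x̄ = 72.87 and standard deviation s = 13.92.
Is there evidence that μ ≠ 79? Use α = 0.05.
One-sample t-test:
H₀: μ = 79
H₁: μ ≠ 79
df = n - 1 = 23
t = (x̄ - μ₀) / (s/√n) = (72.87 - 79) / (13.92/√24) = -2.157
p-value = 0.0417

Since p-value < α = 0.05, we reject H₀.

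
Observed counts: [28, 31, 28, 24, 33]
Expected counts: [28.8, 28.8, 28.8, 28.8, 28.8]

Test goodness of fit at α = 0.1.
Chi-square goodness of fit test:
H₀: observed counts match expected distribution
H₁: observed counts differ from expected distribution
df = k - 1 = 4
χ² = Σ(O - E)²/E
   = (28 - 28.8)²/28.8 + (31 - 28.8)²/28.8 + (28 - 28.8)²/28.8 + (24 - 28.8)²/28.8 + (33 - 28.8)²/28.8
   = 0.022 + 0.168 + 0.022 + 0.800 + 0.612
   = 1.62
p-value = 0.8043

Since p-value > α = 0.1, we fail to reject H₀.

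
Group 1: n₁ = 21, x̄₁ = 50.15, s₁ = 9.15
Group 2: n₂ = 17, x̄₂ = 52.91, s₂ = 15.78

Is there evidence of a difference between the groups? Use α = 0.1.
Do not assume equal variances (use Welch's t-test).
Welch's two-sample t-test:
H₀: μ₁ = μ₂
H₁: μ₁ ≠ μ₂
s₁²/n₁ = 9.15²/21 = 3.9868,  s₂²/n₂ = 15.78²/17 = 14.6476
SE = √(s₁²/n₁ + s₂²/n₂) = √(3.9868 + 14.6476) = 4.3168
df (Welch-Satterthwaite) = (s₁²/n₁ + s₂²/n₂)² / [(s₁²/n₁)²/(n₁-1) + (s₂²/n₂)²/(n₂-1)] ≈ 24.45
t = (x̄₁ - x̄₂) / SE = (50.15 - 52.91) / 4.3168 = -2.76 / 4.3168 = -0.639
p-value = 0.5285

Since p-value > α = 0.1, we fail to reject H₀.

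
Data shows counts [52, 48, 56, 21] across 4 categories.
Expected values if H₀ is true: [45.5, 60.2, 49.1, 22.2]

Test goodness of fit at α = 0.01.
Chi-square goodness of fit test:
H₀: observed counts match expected distribution
H₁: observed counts differ from expected distribution
df = k - 1 = 3
χ² = Σ(O - E)²/E
   = (52 - 45.5)²/45.5 + (48 - 60.2)²/60.2 + (56 - 49.1)²/49.1 + (21 - 22.2)²/22.2
   = 0.929 + 2.472 + 0.970 + 0.065
   = 4.44
p-value = 0.2181

Since p-value > α = 0.01, we fail to reject H₀.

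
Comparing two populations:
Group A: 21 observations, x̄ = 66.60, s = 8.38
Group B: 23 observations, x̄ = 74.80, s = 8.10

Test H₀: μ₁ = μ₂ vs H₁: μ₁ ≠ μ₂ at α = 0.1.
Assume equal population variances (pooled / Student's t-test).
Student's two-sample t-test (equal variances):
H₀: μ₁ = μ₂
H₁: μ₁ ≠ μ₂
df = n₁ + n₂ - 2 = 42
Pooled variance s_p² = [(n₁-1)s₁² + (n₂-1)s₂²] / (n₁ + n₂ - 2) = [(20)(8.38²) + (22)(8.10²)] / 42 = 67.8073
SE = √(s_p²(1/n₁ + 1/n₂)) = √(67.8073 × (1/21 + 1/23)) = 2.4854
t = (x̄₁ - x̄₂) / SE = (66.60 - 74.80) / 2.4854 = -8.20 / 2.4854 = -3.299
p-value = 0.0020

Since p-value < α = 0.1, we reject H₀.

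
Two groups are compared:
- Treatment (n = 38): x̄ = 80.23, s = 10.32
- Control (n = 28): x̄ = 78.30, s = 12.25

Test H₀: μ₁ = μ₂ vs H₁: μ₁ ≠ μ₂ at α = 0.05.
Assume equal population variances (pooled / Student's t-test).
Student's two-sample t-test (equal variances):
H₀: μ₁ = μ₂
H₁: μ₁ ≠ μ₂
df = n₁ + n₂ - 2 = 64
Pooled variance s_p² = [(n₁-1)s₁² + (n₂-1)s₂²] / (n₁ + n₂ - 2) = [(37)(10.32²) + (27)(12.25²)] / 64 = 124.8793
SE = √(s_p²(1/n₁ + 1/n₂)) = √(124.8793 × (1/38 + 1/28)) = 2.7832
t = (x̄₁ - x̄₂) / SE = (80.23 - 78.30) / 2.7832 = 1.93 / 2.7832 = 0.693
p-value = 0.4905

Since p-value > α = 0.05, we fail to reject H₀.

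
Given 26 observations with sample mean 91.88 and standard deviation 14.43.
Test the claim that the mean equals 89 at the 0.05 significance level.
One-sample t-test:
H₀: μ = 89
H₁: μ ≠ 89
df = n - 1 = 25
t = (x̄ - μ₀) / (s/√n) = (91.88 - 89) / (14.43/√26) = 1.018
p-value = 0.3186

Since p-value > α = 0.05, we fail to reject H₀.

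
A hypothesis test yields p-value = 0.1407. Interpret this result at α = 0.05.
Since p = 0.1407 > α = 0.05, fail to reject H₀.
There is insufficient evidence to reject the null hypothesis; the result is not statistically significant at the 0.05 level.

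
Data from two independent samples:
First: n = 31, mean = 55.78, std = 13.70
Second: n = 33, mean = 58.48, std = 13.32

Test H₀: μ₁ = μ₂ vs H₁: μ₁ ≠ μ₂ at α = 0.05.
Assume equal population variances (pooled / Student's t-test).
Student's two-sample t-test (equal variances):
H₀: μ₁ = μ₂
H₁: μ₁ ≠ μ₂
df = n₁ + n₂ - 2 = 62
Pooled variance s_p² = [(n₁-1)s₁² + (n₂-1)s₂²] / (n₁ + n₂ - 2) = [(30)(13.70²) + (32)(13.32²)] / 62 = 182.3906
SE = √(s_p²(1/n₁ + 1/n₂)) = √(182.3906 × (1/31 + 1/33)) = 3.3780
t = (x̄₁ - x̄₂) / SE = (55.78 - 58.48) / 3.3780 = -2.70 / 3.3780 = -0.799
p-value = 0.4272

Since p-value > α = 0.05, we fail to reject H₀.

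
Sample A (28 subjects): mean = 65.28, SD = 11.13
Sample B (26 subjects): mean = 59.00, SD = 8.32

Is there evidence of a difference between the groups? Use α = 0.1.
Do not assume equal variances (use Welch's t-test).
Welch's two-sample t-test:
H₀: μ₁ = μ₂
H₁: μ₁ ≠ μ₂
s₁²/n₁ = 11.13²/28 = 4.4242,  s₂²/n₂ = 8.32²/26 = 2.6624
SE = √(s₁²/n₁ + s₂²/n₂) = √(4.4242 + 2.6624) = 2.6621
df (Welch-Satterthwaite) = (s₁²/n₁ + s₂²/n₂)² / [(s₁²/n₁)²/(n₁-1) + (s₂²/n₂)²/(n₂-1)] ≈ 49.80
t = (x̄₁ - x̄₂) / SE = (65.28 - 59.00) / 2.6621 = 6.28 / 2.6621 = 2.359
p-value = 0.0223

Since p-value < α = 0.1, we reject H₀.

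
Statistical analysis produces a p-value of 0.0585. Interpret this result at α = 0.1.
Since p = 0.0585 < α = 0.1, reject H₀.
There is sufficient evidence to reject the null hypothesis; the result is statistically significant at the 0.1 level.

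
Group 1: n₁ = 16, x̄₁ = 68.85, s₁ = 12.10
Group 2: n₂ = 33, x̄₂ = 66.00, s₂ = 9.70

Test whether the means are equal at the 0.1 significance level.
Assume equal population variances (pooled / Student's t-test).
Student's two-sample t-test (equal variances):
H₀: μ₁ = μ₂
H₁: μ₁ ≠ μ₂
df = n₁ + n₂ - 2 = 47
Pooled variance s_p² = [(n₁-1)s₁² + (n₂-1)s₂²] / (n₁ + n₂ - 2) = [(15)(12.10²) + (32)(9.70²)] / 47 = 110.7879
SE = √(s_p²(1/n₁ + 1/n₂)) = √(110.7879 × (1/16 + 1/33)) = 3.2065
t = (x̄₁ - x̄₂) / SE = (68.85 - 66.00) / 3.2065 = 2.85 / 3.2065 = 0.889
p-value = 0.3786

Since p-value > α = 0.1, we fail to reject H₀.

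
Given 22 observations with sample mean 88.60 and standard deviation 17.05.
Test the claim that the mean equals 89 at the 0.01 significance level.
One-sample t-test:
H₀: μ = 89
H₁: μ ≠ 89
df = n - 1 = 21
t = (x̄ - μ₀) / (s/√n) = (88.60 - 89) / (17.05/√22) = -0.110
p-value = 0.9134

Since p-value > α = 0.01, we fail to reject H₀.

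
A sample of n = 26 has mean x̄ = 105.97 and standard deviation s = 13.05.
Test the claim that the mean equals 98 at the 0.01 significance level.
One-sample t-test:
H₀: μ = 98
H₁: μ ≠ 98
df = n - 1 = 25
t = (x̄ - μ₀) / (s/√n) = (105.97 - 98) / (13.05/√26) = 3.114
p-value = 0.0046

Since p-value < α = 0.01, we reject H₀.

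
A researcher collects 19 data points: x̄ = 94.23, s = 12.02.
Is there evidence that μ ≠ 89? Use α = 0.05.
One-sample t-test:
H₀: μ = 89
H₁: μ ≠ 89
df = n - 1 = 18
t = (x̄ - μ₀) / (s/√n) = (94.23 - 89) / (12.02/√19) = 1.897
p-value = 0.0740

Since p-value > α = 0.05, we fail to reject H₀.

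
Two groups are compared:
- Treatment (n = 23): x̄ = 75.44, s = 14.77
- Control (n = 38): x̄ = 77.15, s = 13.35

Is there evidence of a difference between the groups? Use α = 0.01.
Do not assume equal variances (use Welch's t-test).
Welch's two-sample t-test:
H₀: μ₁ = μ₂
H₁: μ₁ ≠ μ₂
s₁²/n₁ = 14.77²/23 = 9.4849,  s₂²/n₂ = 13.35²/38 = 4.6901
SE = √(s₁²/n₁ + s₂²/n₂) = √(9.4849 + 4.6901) = 3.7650
df (Welch-Satterthwaite) = (s₁²/n₁ + s₂²/n₂)² / [(s₁²/n₁)²/(n₁-1) + (s₂²/n₂)²/(n₂-1)] ≈ 42.90
t = (x̄₁ - x̄₂) / SE = (75.44 - 77.15) / 3.7650 = -1.71 / 3.7650 = -0.454
p-value = 0.6520

Since p-value > α = 0.01, we fail to reject H₀.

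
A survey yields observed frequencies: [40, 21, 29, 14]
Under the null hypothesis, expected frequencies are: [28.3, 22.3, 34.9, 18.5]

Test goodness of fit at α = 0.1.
Chi-square goodness of fit test:
H₀: observed counts match expected distribution
H₁: observed counts differ from expected distribution
df = k - 1 = 3
χ² = Σ(O - E)²/E
   = (40 - 28.3)²/28.3 + (21 - 22.3)²/22.3 + (29 - 34.9)²/34.9 + (14 - 18.5)²/18.5
   = 4.837 + 0.076 + 0.997 + 1.095
   = 7.00
p-value = 0.0717

Since p-value < α = 0.1, we reject H₀.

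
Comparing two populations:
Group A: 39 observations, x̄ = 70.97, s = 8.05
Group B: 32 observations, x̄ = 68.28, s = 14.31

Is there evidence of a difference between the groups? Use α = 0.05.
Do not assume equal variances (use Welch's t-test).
Welch's two-sample t-test:
H₀: μ₁ = μ₂
H₁: μ₁ ≠ μ₂
s₁²/n₁ = 8.05²/39 = 1.6616,  s₂²/n₂ = 14.31²/32 = 6.3993
SE = √(s₁²/n₁ + s₂²/n₂) = √(1.6616 + 6.3993) = 2.8392
df (Welch-Satterthwaite) = (s₁²/n₁ + s₂²/n₂)² / [(s₁²/n₁)²/(n₁-1) + (s₂²/n₂)²/(n₂-1)] ≈ 46.62
t = (x̄₁ - x̄₂) / SE = (70.97 - 68.28) / 2.8392 = 2.69 / 2.8392 = 0.947
p-value = 0.3483

Since p-value > α = 0.05, we fail to reject H₀.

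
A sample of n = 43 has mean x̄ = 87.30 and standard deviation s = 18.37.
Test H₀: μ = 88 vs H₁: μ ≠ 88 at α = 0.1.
One-sample t-test:
H₀: μ = 88
H₁: μ ≠ 88
df = n - 1 = 42
t = (x̄ - μ₀) / (s/√n) = (87.30 - 88) / (18.37/√43) = -0.250
p-value = 0.8039

Since p-value > α = 0.1, we fail to reject H₀.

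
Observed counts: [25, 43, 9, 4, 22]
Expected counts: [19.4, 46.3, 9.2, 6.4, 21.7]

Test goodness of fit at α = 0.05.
Chi-square goodness of fit test:
H₀: observed counts match expected distribution
H₁: observed counts differ from expected distribution
df = k - 1 = 4
χ² = Σ(O - E)²/E
   = (25 - 19.4)²/19.4 + (43 - 46.3)²/46.3 + (9 - 9.2)²/9.2 + (4 - 6.4)²/6.4 + (22 - 21.7)²/21.7
   = 1.616 + 0.235 + 0.004 + 0.900 + 0.004
   = 2.76
p-value = 0.5987

Since p-value > α = 0.05, we fail to reject H₀.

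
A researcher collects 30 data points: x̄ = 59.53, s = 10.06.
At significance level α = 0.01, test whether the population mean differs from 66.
One-sample t-test:
H₀: μ = 66
H₁: μ ≠ 66
df = n - 1 = 29
t = (x̄ - μ₀) / (s/√n) = (59.53 - 66) / (10.06/√30) = -3.523
p-value = 0.0014

Since p-value < α = 0.01, we reject H₀.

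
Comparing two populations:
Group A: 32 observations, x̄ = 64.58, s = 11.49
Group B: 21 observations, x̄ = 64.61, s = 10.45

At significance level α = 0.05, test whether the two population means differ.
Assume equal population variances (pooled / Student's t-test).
Student's two-sample t-test (equal variances):
H₀: μ₁ = μ₂
H₁: μ₁ ≠ μ₂
df = n₁ + n₂ - 2 = 51
Pooled variance s_p² = [(n₁-1)s₁² + (n₂-1)s₂²] / (n₁ + n₂ - 2) = [(31)(11.49²) + (20)(10.45²)] / 51 = 123.0720
SE = √(s_p²(1/n₁ + 1/n₂)) = √(123.0720 × (1/32 + 1/21)) = 3.1155
t = (x̄₁ - x̄₂) / SE = (64.58 - 64.61) / 3.1155 = -0.03 / 3.1155 = -0.010
p-value = 0.9924

Since p-value > α = 0.05, we fail to reject H₀.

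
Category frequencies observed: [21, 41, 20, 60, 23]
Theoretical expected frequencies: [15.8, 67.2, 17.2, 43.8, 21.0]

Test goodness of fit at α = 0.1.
Chi-square goodness of fit test:
H₀: observed counts match expected distribution
H₁: observed counts differ from expected distribution
df = k - 1 = 4
χ² = Σ(O - E)²/E
   = (21 - 15.8)²/15.8 + (41 - 67.2)²/67.2 + (20 - 17.2)²/17.2 + (60 - 43.8)²/43.8 + (23 - 21.0)²/21.0
   = 1.711 + 10.215 + 0.456 + 5.992 + 0.190
   = 18.56
p-value = 0.0010

Since p-value < α = 0.1, we reject H₀.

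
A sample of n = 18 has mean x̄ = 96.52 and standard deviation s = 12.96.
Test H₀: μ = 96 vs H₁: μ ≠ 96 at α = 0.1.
One-sample t-test:
H₀: μ = 96
H₁: μ ≠ 96
df = n - 1 = 17
t = (x̄ - μ₀) / (s/√n) = (96.52 - 96) / (12.96/√18) = 0.170
p-value = 0.8668

Since p-value > α = 0.1, we fail to reject H₀.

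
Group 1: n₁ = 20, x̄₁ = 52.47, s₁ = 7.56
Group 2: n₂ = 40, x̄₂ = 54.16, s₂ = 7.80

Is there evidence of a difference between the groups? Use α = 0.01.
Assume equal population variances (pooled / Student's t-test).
Student's two-sample t-test (equal variances):
H₀: μ₁ = μ₂
H₁: μ₁ ≠ μ₂
df = n₁ + n₂ - 2 = 58
Pooled variance s_p² = [(n₁-1)s₁² + (n₂-1)s₂²] / (n₁ + n₂ - 2) = [(19)(7.56²) + (39)(7.80²)] / 58 = 59.6324
SE = √(s_p²(1/n₁ + 1/n₂)) = √(59.6324 × (1/20 + 1/40)) = 2.1148
t = (x̄₁ - x̄₂) / SE = (52.47 - 54.16) / 2.1148 = -1.69 / 2.1148 = -0.799
p-value = 0.4275

Since p-value > α = 0.01, we fail to reject H₀.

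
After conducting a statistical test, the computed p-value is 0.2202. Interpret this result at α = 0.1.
Since p = 0.2202 > α = 0.1, fail to reject H₀.
There is insufficient evidence to reject the null hypothesis; the result is not statistically significant at the 0.1 level.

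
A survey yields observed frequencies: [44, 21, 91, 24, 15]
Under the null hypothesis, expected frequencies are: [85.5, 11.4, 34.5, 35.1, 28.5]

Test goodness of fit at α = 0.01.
Chi-square goodness of fit test:
H₀: observed counts match expected distribution
H₁: observed counts differ from expected distribution
df = k - 1 = 4
χ² = Σ(O - E)²/E
   = (44 - 85.5)²/85.5 + (21 - 11.4)²/11.4 + (91 - 34.5)²/34.5 + (24 - 35.1)²/35.1 + (15 - 28.5)²/28.5
   = 20.143 + 8.084 + 92.529 + 3.510 + 6.395
   = 130.66
p-value < 0.0001

Since p-value < α = 0.01, we reject H₀.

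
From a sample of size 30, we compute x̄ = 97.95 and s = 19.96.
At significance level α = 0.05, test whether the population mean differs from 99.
One-sample t-test:
H₀: μ = 99
H₁: μ ≠ 99
df = n - 1 = 29
t = (x̄ - μ₀) / (s/√n) = (97.95 - 99) / (19.96/√30) = -0.288
p-value = 0.7753

Since p-value > α = 0.05, we fail to reject H₀.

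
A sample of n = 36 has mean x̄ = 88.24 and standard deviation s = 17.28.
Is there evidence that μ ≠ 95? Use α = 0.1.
One-sample t-test:
H₀: μ = 95
H₁: μ ≠ 95
df = n - 1 = 35
t = (x̄ - μ₀) / (s/√n) = (88.24 - 95) / (17.28/√36) = -2.347
p-value = 0.0247

Since p-value < α = 0.1, we reject H₀.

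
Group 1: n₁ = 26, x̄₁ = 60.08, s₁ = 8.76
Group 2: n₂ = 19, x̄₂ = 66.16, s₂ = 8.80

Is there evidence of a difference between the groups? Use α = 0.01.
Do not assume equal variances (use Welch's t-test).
Welch's two-sample t-test:
H₀: μ₁ = μ₂
H₁: μ₁ ≠ μ₂
s₁²/n₁ = 8.76²/26 = 2.9514,  s₂²/n₂ = 8.80²/19 = 4.0758
SE = √(s₁²/n₁ + s₂²/n₂) = √(2.9514 + 4.0758) = 2.6509
df (Welch-Satterthwaite) = (s₁²/n₁ + s₂²/n₂)² / [(s₁²/n₁)²/(n₁-1) + (s₂²/n₂)²/(n₂-1)] ≈ 38.84
t = (x̄₁ - x̄₂) / SE = (60.08 - 66.16) / 2.6509 = -6.08 / 2.6509 = -2.294
p-value = 0.0273

Since p-value > α = 0.01, we fail to reject H₀.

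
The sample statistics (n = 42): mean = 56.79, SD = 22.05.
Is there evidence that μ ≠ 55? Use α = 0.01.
One-sample t-test:
H₀: μ = 55
H₁: μ ≠ 55
df = n - 1 = 41
t = (x̄ - μ₀) / (s/√n) = (56.79 - 55) / (22.05/√42) = 0.526
p-value = 0.6017

Since p-value > α = 0.01, we fail to reject H₀.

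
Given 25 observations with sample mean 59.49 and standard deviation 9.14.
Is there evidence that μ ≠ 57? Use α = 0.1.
One-sample t-test:
H₀: μ = 57
H₁: μ ≠ 57
df = n - 1 = 24
t = (x̄ - μ₀) / (s/√n) = (59.49 - 57) / (9.14/√25) = 1.362
p-value = 0.1858

Since p-value > α = 0.1, we fail to reject H₀.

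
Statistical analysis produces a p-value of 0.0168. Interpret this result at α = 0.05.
Since p = 0.0168 < α = 0.05, reject H₀.
There is sufficient evidence to reject the null hypothesis; the result is statistically significant at the 0.05 level.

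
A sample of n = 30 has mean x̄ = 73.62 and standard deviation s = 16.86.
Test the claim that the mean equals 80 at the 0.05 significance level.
One-sample t-test:
H₀: μ = 80
H₁: μ ≠ 80
df = n - 1 = 29
t = (x̄ - μ₀) / (s/√n) = (73.62 - 80) / (16.86/√30) = -2.073
p-value = 0.0472

Since p-value < α = 0.05, we reject H₀.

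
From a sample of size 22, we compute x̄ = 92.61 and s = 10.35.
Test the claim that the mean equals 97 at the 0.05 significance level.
One-sample t-test:
H₀: μ = 97
H₁: μ ≠ 97
df = n - 1 = 21
t = (x̄ - μ₀) / (s/√n) = (92.61 - 97) / (10.35/√22) = -1.989
p-value = 0.0598

Since p-value > α = 0.05, we fail to reject H₀.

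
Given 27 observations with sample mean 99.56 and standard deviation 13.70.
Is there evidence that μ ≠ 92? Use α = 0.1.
One-sample t-test:
H₀: μ = 92
H₁: μ ≠ 92
df = n - 1 = 26
t = (x̄ - μ₀) / (s/√n) = (99.56 - 92) / (13.70/√27) = 2.867
p-value = 0.0081

Since p-value < α = 0.1, we reject H₀.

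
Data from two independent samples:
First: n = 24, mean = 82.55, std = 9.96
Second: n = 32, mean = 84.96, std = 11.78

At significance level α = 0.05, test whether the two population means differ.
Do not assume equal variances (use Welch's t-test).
Welch's two-sample t-test:
H₀: μ₁ = μ₂
H₁: μ₁ ≠ μ₂
s₁²/n₁ = 9.96²/24 = 4.1334,  s₂²/n₂ = 11.78²/32 = 4.3365
SE = √(s₁²/n₁ + s₂²/n₂) = √(4.1334 + 4.3365) = 2.9103
df (Welch-Satterthwaite) = (s₁²/n₁ + s₂²/n₂)² / [(s₁²/n₁)²/(n₁-1) + (s₂²/n₂)²/(n₂-1)] ≈ 53.16
t = (x̄₁ - x̄₂) / SE = (82.55 - 84.96) / 2.9103 = -2.41 / 2.9103 = -0.828
p-value = 0.4113

Since p-value > α = 0.05, we fail to reject H₀.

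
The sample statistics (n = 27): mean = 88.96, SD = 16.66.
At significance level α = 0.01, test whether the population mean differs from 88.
One-sample t-test:
H₀: μ = 88
H₁: μ ≠ 88
df = n - 1 = 26
t = (x̄ - μ₀) / (s/√n) = (88.96 - 88) / (16.66/√27) = 0.299
p-value = 0.7670

Since p-value > α = 0.01, we fail to reject H₀.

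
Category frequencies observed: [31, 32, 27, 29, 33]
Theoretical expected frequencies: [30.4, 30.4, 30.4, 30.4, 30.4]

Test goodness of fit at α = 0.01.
Chi-square goodness of fit test:
H₀: observed counts match expected distribution
H₁: observed counts differ from expected distribution
df = k - 1 = 4
χ² = Σ(O - E)²/E
   = (31 - 30.4)²/30.4 + (32 - 30.4)²/30.4 + (27 - 30.4)²/30.4 + (29 - 30.4)²/30.4 + (33 - 30.4)²/30.4
   = 0.012 + 0.084 + 0.380 + 0.064 + 0.222
   = 0.76
p-value = 0.9433

Since p-value > α = 0.01, we fail to reject H₀.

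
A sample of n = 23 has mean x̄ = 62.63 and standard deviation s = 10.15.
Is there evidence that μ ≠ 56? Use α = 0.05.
One-sample t-test:
H₀: μ = 56
H₁: μ ≠ 56
df = n - 1 = 22
t = (x̄ - μ₀) / (s/√n) = (62.63 - 56) / (10.15/√23) = 3.133
p-value = 0.0048

Since p-value < α = 0.05, we reject H₀.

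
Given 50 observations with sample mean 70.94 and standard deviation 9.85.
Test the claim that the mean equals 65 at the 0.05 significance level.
One-sample t-test:
H₀: μ = 65
H₁: μ ≠ 65
df = n - 1 = 49
t = (x̄ - μ₀) / (s/√n) = (70.94 - 65) / (9.85/√50) = 4.264
p-value = 0.0001

Since p-value < α = 0.05, we reject H₀.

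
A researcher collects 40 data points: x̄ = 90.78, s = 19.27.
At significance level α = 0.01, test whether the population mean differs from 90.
One-sample t-test:
H₀: μ = 90
H₁: μ ≠ 90
df = n - 1 = 39
t = (x̄ - μ₀) / (s/√n) = (90.78 - 90) / (19.27/√40) = 0.256
p-value = 0.7993

Since p-value > α = 0.01, we fail to reject H₀.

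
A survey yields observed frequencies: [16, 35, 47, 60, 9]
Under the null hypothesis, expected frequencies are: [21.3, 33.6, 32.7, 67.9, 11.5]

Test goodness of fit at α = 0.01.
Chi-square goodness of fit test:
H₀: observed counts match expected distribution
H₁: observed counts differ from expected distribution
df = k - 1 = 4
χ² = Σ(O - E)²/E
   = (16 - 21.3)²/21.3 + (35 - 33.6)²/33.6 + (47 - 32.7)²/32.7 + (60 - 67.9)²/67.9 + (9 - 11.5)²/11.5
   = 1.319 + 0.058 + 6.254 + 0.919 + 0.543
   = 9.09
p-value = 0.0588

Since p-value > α = 0.01, we fail to reject H₀.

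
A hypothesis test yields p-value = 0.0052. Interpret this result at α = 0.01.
Since p = 0.0052 < α = 0.01, reject H₀.
There is sufficient evidence to reject the null hypothesis; the result is statistically significant at the 0.01 level.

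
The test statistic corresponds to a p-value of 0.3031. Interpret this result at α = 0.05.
Since p = 0.3031 > α = 0.05, fail to reject H₀.
There is insufficient evidence to reject the null hypothesis; the result is not statistically significant at the 0.05 level.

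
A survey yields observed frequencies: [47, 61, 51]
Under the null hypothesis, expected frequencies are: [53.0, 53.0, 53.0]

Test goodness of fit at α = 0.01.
Chi-square goodness of fit test:
H₀: observed counts match expected distribution
H₁: observed counts differ from expected distribution
df = k - 1 = 2
χ² = Σ(O - E)²/E
   = (47 - 53.0)²/53.0 + (61 - 53.0)²/53.0 + (51 - 53.0)²/53.0
   = 0.679 + 1.208 + 0.075
   = 1.96
p-value = 0.3749

Since p-value > α = 0.01, we fail to reject H₀.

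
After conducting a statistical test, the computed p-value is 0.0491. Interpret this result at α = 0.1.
Since p = 0.0491 < α = 0.1, reject H₀.
There is sufficient evidence to reject the null hypothesis; the result is statistically significant at the 0.1 level.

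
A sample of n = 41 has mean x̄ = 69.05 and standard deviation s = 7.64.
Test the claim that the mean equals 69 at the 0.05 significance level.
One-sample t-test:
H₀: μ = 69
H₁: μ ≠ 69
df = n - 1 = 40
t = (x̄ - μ₀) / (s/√n) = (69.05 - 69) / (7.64/√41) = 0.042
p-value = 0.9668

Since p-value > α = 0.05, we fail to reject H₀.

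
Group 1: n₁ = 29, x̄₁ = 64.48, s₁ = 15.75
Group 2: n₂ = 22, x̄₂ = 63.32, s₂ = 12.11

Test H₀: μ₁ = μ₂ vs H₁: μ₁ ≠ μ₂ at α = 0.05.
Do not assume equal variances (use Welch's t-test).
Welch's two-sample t-test:
H₀: μ₁ = μ₂
H₁: μ₁ ≠ μ₂
s₁²/n₁ = 15.75²/29 = 8.5539,  s₂²/n₂ = 12.11²/22 = 6.6660
SE = √(s₁²/n₁ + s₂²/n₂) = √(8.5539 + 6.6660) = 3.9013
df (Welch-Satterthwaite) = (s₁²/n₁ + s₂²/n₂)² / [(s₁²/n₁)²/(n₁-1) + (s₂²/n₂)²/(n₂-1)] ≈ 48.98
t = (x̄₁ - x̄₂) / SE = (64.48 - 63.32) / 3.9013 = 1.16 / 3.9013 = 0.297
p-value = 0.7675

Since p-value > α = 0.05, we fail to reject H₀.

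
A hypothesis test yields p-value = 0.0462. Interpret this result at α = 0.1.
Since p = 0.0462 < α = 0.1, reject H₀.
There is sufficient evidence to reject the null hypothesis; the result is statistically significant at the 0.1 level.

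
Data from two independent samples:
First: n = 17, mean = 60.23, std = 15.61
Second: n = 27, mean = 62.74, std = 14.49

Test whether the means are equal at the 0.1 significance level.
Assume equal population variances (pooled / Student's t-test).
Student's two-sample t-test (equal variances):
H₀: μ₁ = μ₂
H₁: μ₁ ≠ μ₂
df = n₁ + n₂ - 2 = 42
Pooled variance s_p² = [(n₁-1)s₁² + (n₂-1)s₂²] / (n₁ + n₂ - 2) = [(16)(15.61²) + (26)(14.49²)] / 42 = 222.8028
SE = √(s_p²(1/n₁ + 1/n₂)) = √(222.8028 × (1/17 + 1/27)) = 4.6215
t = (x̄₁ - x̄₂) / SE = (60.23 - 62.74) / 4.6215 = -2.51 / 4.6215 = -0.543
p-value = 0.5899

Since p-value > α = 0.1, we fail to reject H₀.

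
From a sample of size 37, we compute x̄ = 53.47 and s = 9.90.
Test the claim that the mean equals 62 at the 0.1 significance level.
One-sample t-test:
H₀: μ = 62
H₁: μ ≠ 62
df = n - 1 = 36
t = (x̄ - μ₀) / (s/√n) = (53.47 - 62) / (9.90/√37) = -5.241
p-value < 0.0001

Since p-value < α = 0.1, we reject H₀.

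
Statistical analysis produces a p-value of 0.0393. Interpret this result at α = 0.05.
Since p = 0.0393 < α = 0.05, reject H₀.
There is sufficient evidence to reject the null hypothesis; the result is statistically significant at the 0.05 level.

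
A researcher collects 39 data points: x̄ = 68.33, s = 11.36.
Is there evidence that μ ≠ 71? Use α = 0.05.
One-sample t-test:
H₀: μ = 71
H₁: μ ≠ 71
df = n - 1 = 38
t = (x̄ - μ₀) / (s/√n) = (68.33 - 71) / (11.36/√39) = -1.468
p-value = 0.1504

Since p-value > α = 0.05, we fail to reject H₀.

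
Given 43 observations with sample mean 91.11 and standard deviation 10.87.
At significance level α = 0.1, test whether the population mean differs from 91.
One-sample t-test:
H₀: μ = 91
H₁: μ ≠ 91
df = n - 1 = 42
t = (x̄ - μ₀) / (s/√n) = (91.11 - 91) / (10.87/√43) = 0.066
p-value = 0.9474

Since p-value > α = 0.1, we fail to reject H₀.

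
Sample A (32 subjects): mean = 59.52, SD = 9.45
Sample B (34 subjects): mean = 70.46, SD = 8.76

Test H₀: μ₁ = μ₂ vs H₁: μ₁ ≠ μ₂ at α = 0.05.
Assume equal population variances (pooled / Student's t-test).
Student's two-sample t-test (equal variances):
H₀: μ₁ = μ₂
H₁: μ₁ ≠ μ₂
df = n₁ + n₂ - 2 = 64
Pooled variance s_p² = [(n₁-1)s₁² + (n₂-1)s₂²] / (n₁ + n₂ - 2) = [(31)(9.45²) + (33)(8.76²)] / 64 = 82.8237
SE = √(s_p²(1/n₁ + 1/n₂)) = √(82.8237 × (1/32 + 1/34)) = 2.2415
t = (x̄₁ - x̄₂) / SE = (59.52 - 70.46) / 2.2415 = -10.94 / 2.2415 = -4.881
p-value < 0.0001

Since p-value < α = 0.05, we reject H₀.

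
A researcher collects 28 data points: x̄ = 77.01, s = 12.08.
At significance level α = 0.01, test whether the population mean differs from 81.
One-sample t-test:
H₀: μ = 81
H₁: μ ≠ 81
df = n - 1 = 27
t = (x̄ - μ₀) / (s/√n) = (77.01 - 81) / (12.08/√28) = -1.748
p-value = 0.0919

Since p-value > α = 0.01, we fail to reject H₀.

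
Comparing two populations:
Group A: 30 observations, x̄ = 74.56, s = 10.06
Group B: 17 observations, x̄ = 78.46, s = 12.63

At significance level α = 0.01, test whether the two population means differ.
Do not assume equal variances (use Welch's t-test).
Welch's two-sample t-test:
H₀: μ₁ = μ₂
H₁: μ₁ ≠ μ₂
s₁²/n₁ = 10.06²/30 = 3.3735,  s₂²/n₂ = 12.63²/17 = 9.3833
SE = √(s₁²/n₁ + s₂²/n₂) = √(3.3735 + 9.3833) = 3.5717
df (Welch-Satterthwaite) = (s₁²/n₁ + s₂²/n₂)² / [(s₁²/n₁)²/(n₁-1) + (s₂²/n₂)²/(n₂-1)] ≈ 27.60
t = (x̄₁ - x̄₂) / SE = (74.56 - 78.46) / 3.5717 = -3.90 / 3.5717 = -1.092
p-value = 0.2843

Since p-value > α = 0.01, we fail to reject H₀.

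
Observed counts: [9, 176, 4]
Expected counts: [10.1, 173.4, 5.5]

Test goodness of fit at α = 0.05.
Chi-square goodness of fit test:
H₀: observed counts match expected distribution
H₁: observed counts differ from expected distribution
df = k - 1 = 2
χ² = Σ(O - E)²/E
   = (9 - 10.1)²/10.1 + (176 - 173.4)²/173.4 + (4 - 5.5)²/5.5
   = 0.120 + 0.039 + 0.409
   = 0.57
p-value = 0.7528

Since p-value > α = 0.05, we fail to reject H₀.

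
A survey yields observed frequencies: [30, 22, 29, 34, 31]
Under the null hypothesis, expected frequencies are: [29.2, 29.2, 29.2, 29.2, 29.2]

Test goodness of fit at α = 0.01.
Chi-square goodness of fit test:
H₀: observed counts match expected distribution
H₁: observed counts differ from expected distribution
df = k - 1 = 4
χ² = Σ(O - E)²/E
   = (30 - 29.2)²/29.2 + (22 - 29.2)²/29.2 + (29 - 29.2)²/29.2 + (34 - 29.2)²/29.2 + (31 - 29.2)²/29.2
   = 0.022 + 1.775 + 0.001 + 0.789 + 0.111
   = 2.70
p-value = 0.6095

Since p-value > α = 0.01, we fail to reject H₀.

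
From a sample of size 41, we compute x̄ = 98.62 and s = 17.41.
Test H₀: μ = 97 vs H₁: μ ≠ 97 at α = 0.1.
One-sample t-test:
H₀: μ = 97
H₁: μ ≠ 97
df = n - 1 = 40
t = (x̄ - μ₀) / (s/√n) = (98.62 - 97) / (17.41/√41) = 0.596
p-value = 0.5547

Since p-value > α = 0.1, we fail to reject H₀.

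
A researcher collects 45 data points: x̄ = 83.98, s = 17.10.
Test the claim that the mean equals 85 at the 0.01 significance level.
One-sample t-test:
H₀: μ = 85
H₁: μ ≠ 85
df = n - 1 = 44
t = (x̄ - μ₀) / (s/√n) = (83.98 - 85) / (17.10/√45) = -0.400
p-value = 0.6910

Since p-value > α = 0.01, we fail to reject H₀.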